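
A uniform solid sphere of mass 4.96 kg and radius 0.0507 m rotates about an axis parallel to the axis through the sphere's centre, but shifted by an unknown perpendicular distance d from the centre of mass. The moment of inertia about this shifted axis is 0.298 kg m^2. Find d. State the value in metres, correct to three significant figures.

0.243

About the centre-of-mass axis, I_cm = (2/5)MR² = (2/5)(4.96)(0.0507)² = 0.0050999 kg m^2.
Parallel axis theorem: I = I_cm + Md², so Md² = 0.298 − 0.0050999 = 0.2929 kg m^2.
d = √(0.2929 / 4.96) = 0.24301 m.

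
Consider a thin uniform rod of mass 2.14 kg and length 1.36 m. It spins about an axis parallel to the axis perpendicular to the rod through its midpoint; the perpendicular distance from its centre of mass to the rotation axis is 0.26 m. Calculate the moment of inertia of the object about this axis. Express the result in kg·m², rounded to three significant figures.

I_cm = (1/12)ML² = (1/12)(2.14)(1.36)² = 0.32985 kg·m²; centre at d = 0.26 m, so I = I_cm + Md² gives I = 0.32985 + (2.14)(0.26)² = 0.47451 kg·m².

0.475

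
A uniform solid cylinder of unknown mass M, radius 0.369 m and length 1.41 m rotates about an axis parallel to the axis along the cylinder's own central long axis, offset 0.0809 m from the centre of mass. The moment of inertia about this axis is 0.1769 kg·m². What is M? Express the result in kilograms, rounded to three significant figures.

I = I_cm + Md² = (1/2)MR² + Md² = M·[0.5·(0.369)² + (0.0809)²] = M·0.074625.
So M = 0.1769 / 0.074625 = 2.3705 kg.

2.37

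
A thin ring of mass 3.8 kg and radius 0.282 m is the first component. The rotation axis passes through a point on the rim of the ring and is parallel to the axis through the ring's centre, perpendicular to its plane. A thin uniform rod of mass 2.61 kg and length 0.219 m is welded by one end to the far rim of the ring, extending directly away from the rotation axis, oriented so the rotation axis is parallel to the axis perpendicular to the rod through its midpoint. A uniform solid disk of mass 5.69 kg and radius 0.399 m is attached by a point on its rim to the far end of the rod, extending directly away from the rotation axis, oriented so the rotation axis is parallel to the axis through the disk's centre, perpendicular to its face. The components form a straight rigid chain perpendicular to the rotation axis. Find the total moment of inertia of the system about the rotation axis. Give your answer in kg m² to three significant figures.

Thin ring: I_cm = MR² = (3.8)(0.282)² = 0.30219 kg m²; centre at d = 0.282 m, so the parallel axis theorem gives I = 0.30219 + (3.8)(0.282)² = 0.60438 kg m².
Thin rod: I_cm = (1/12)ML² = (1/12)(2.61)(0.219)² = 0.010432 kg m²; centre at d = 0.282 + 0.282 + 0.1095 = 0.6735 m, so the parallel axis theorem gives I = 0.010432 + (2.61)(0.6735)² = 1.1943 kg m².
Solid disk: I_cm = (1/2)MR² = (1/2)(5.69)(0.399)² = 0.45293 kg m²; centre at d = 0.282 + 0.282 + 0.1095 + 0.1095 + 0.399 = 1.182 m, so the parallel axis theorem gives I = 0.45293 + (5.69)(1.182)² = 8.4026 kg m².
Total I = 0.60438 + 1.1943 + 8.4026 = 10.201 kg m².

10.2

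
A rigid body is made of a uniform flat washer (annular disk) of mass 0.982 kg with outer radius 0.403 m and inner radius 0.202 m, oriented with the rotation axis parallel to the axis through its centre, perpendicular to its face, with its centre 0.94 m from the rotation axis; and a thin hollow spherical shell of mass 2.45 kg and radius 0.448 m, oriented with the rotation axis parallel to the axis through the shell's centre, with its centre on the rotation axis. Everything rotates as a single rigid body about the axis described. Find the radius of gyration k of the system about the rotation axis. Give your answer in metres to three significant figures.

0.614

Annular disk: I_cm = (1/2)M(R²+r²) = (1/2)(0.982)[(0.403)² + (0.202)²] = 0.099778 kg·m²; centre at d = 0.94 m, so the parallel axis theorem gives I = 0.099778 + (0.982)(0.94)² = 0.96747 kg·m².
Spherical shell: I_cm = (2/3)MR² = (2/3)(2.45)(0.448)² = 0.32782 kg·m²; axis through the centre, so I = 0.32782 kg·m².
Total I = 1.2953 kg·m²; total mass M = 3.432 kg.
k = √(I/M) = √(1.2953/3.432) = 0.61434 m.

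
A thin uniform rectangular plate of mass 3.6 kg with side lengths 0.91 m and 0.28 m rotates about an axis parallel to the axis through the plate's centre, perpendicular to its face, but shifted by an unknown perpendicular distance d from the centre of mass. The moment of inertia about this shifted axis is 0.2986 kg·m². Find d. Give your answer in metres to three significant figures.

About the centre-of-mass axis, I_cm = (1/12)M(a²+b²) = (1/12)(3.6)[(0.91)² + (0.28)²] = 0.27195 kg·m².
Parallel axis theorem: I = I_cm + Md², so Md² = 0.2986 − 0.27195 = 0.02665 kg·m².
d = √(0.02665 / 3.6) = 0.086039 m.

0.0860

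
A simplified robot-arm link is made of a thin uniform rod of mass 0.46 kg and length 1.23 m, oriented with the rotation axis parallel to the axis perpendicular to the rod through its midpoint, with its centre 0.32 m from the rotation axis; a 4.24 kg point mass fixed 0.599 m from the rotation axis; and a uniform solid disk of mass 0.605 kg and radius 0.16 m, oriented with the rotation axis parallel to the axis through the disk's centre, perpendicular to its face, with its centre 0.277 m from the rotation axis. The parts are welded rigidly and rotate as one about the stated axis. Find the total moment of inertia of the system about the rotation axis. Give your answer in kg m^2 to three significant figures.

Thin rod: I_cm = (1/12)ML² = (1/12)(0.46)(1.23)² = 0.057994 kg m^2; centre at d = 0.32 m, so the parallel axis theorem gives I = 0.057994 + (0.46)(0.32)² = 0.1051 kg m^2.
Point mass: I_cm = 0; centre at d = 0.599 m, so the parallel axis theorem gives I = 0 + (4.24)(0.599)² = 1.5213 kg m^2.
Solid disk: I_cm = (1/2)MR² = (1/2)(0.605)(0.16)² = 0.007744 kg m^2; centre at d = 0.277 m, so the parallel axis theorem gives I = 0.007744 + (0.605)(0.277)² = 0.054165 kg m^2.
Total I = 0.1051 + 1.5213 + 0.054165 = 1.6806 kg m^2.

1.68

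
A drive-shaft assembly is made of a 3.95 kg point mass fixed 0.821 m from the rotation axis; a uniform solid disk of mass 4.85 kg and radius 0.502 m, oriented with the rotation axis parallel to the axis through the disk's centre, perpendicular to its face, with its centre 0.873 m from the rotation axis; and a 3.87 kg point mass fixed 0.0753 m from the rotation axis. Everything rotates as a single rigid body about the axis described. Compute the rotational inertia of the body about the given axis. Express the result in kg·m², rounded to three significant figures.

6.99

Point mass: I_cm = 0; centre at d = 0.821 m, so the parallel axis theorem gives I = 0 + (3.95)(0.821)² = 2.6625 kg·m².
Solid disk: I_cm = (1/2)MR² = (1/2)(4.85)(0.502)² = 0.61111 kg·m²; centre at d = 0.873 m, so the parallel axis theorem gives I = 0.61111 + (4.85)(0.873)² = 4.3074 kg·m².
Point mass: I_cm = 0; centre at d = 0.0753 m, so the parallel axis theorem gives I = 0 + (3.87)(0.0753)² = 0.021943 kg·m².
Total I = 2.6625 + 4.3074 + 0.021943 = 6.9918 kg·m².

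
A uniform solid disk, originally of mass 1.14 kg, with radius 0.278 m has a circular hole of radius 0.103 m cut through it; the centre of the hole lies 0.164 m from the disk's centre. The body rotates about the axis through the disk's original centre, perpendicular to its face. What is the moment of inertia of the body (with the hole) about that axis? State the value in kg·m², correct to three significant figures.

Unpierced body about its centre: I₀ = (1/2)MR² = (1/2)(1.14)(0.278)² = 0.044052 kg·m².
The removed disk has mass m = M·(r/R)² = (1.14)(0.103/0.278)² = 0.15649 kg (same uniform areal density).
Its moment of inertia about the rotation axis (parallel-axis theorem): I_hole = (1/2)mr² + md² = (1/2)(0.15649)(0.103)² + (0.15649)(0.164)² = 0.0050391 kg·m².
Treating the hole as negative mass, I = I₀ − I_hole = 0.044052 − 0.0050391 = 0.039013 kg·m².

0.0390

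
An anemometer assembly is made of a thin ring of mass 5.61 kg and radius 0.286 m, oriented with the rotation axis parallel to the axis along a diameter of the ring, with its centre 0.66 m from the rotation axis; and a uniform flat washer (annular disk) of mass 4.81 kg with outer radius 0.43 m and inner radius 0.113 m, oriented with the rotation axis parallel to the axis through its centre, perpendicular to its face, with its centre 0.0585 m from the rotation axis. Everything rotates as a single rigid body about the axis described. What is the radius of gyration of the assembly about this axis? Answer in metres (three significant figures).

Thin ring: I_cm = (1/2)MR² = (1/2)(5.61)(0.286)² = 0.22944 kg m^2; centre at d = 0.66 m, so the parallel axis theorem gives I = 0.22944 + (5.61)(0.66)² = 2.6732 kg m^2.
Annular disk: I_cm = (1/2)M(R²+r²) = (1/2)(4.81)[(0.43)² + (0.113)²] = 0.47539 kg m^2; centre at d = 0.0585 m, so the parallel axis theorem gives I = 0.47539 + (4.81)(0.0585)² = 0.49185 kg m^2.
Total I = 3.165 kg m^2; total mass M = 10.42 kg.
k = √(I/M) = √(3.165/10.42) = 0.55113 m.

0.551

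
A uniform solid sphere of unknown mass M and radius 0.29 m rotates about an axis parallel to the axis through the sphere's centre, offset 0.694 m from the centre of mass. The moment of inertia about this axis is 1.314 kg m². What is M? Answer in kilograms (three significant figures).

2.55

I = I_cm + Md² = (2/5)MR² + Md² = M·[0.4·(0.29)² + (0.694)²] = M·0.51528.
So M = 1.314 / 0.51528 = 2.5501 kg.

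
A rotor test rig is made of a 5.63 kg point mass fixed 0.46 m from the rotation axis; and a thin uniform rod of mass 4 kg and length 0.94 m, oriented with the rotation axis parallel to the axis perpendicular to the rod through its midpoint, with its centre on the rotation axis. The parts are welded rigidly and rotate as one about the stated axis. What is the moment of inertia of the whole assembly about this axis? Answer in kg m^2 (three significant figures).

1.49

Point mass: I_cm = 0; centre at d = 0.46 m, so the parallel axis theorem gives I = 0 + (5.63)(0.46)² = 1.1913 kg m^2.
Thin rod: I_cm = (1/12)ML² = (1/12)(4)(0.94)² = 0.29453 kg m^2; axis through the centre, so I = 0.29453 kg m^2.
Total I = 1.1913 + 0.29453 = 1.4858 kg m^2.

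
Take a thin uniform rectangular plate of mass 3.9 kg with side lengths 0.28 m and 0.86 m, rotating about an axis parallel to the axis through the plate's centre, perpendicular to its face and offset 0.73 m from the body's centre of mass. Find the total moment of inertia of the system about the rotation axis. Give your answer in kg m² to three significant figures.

I_cm = (1/12)M(a²+b²) = (1/12)(3.9)[(0.28)² + (0.86)²] = 0.26585 kg m²; centre at d = 0.73 m, so the parallel axis theorem gives I = 0.26585 + (3.9)(0.73)² = 2.3442 kg m².

2.34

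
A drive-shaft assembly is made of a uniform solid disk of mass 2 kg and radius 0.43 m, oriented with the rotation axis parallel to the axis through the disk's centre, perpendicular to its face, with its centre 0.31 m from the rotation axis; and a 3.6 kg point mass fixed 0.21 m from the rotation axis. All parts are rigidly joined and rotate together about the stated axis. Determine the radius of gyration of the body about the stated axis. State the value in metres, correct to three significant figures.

0.309

Solid disk: I_cm = (1/2)MR² = (1/2)(2)(0.43)² = 0.1849 kg m^2; centre at d = 0.31 m, so the parallel axis theorem gives I = 0.1849 + (2)(0.31)² = 0.3771 kg m^2.
Point mass: I_cm = 0; centre at d = 0.21 m, so the parallel axis theorem gives I = 0 + (3.6)(0.21)² = 0.15876 kg m^2.
Total I = 0.53586 kg m^2; total mass M = 5.6 kg.
k = √(I/M) = √(0.53586/5.6) = 0.30934 m.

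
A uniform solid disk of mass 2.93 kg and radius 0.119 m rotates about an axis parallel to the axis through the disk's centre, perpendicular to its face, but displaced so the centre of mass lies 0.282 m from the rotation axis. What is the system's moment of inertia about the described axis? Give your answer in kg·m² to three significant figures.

0.254

I_cm = (1/2)MR² = (1/2)(2.93)(0.119)² = 0.020746 kg·m²; centre at d = 0.282 m, so the parallel axis theorem gives I = 0.020746 + (2.93)(0.282)² = 0.25375 kg·m².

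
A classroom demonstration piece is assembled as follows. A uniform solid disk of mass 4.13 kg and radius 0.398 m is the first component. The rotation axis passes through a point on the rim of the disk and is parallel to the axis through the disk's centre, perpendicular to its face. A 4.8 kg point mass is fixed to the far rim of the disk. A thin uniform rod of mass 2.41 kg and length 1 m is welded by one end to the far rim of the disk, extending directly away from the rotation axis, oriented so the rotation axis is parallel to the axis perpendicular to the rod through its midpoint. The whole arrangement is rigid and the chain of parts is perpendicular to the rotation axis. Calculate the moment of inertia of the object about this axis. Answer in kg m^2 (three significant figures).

8.27

Solid disk: I_cm = (1/2)MR² = (1/2)(4.13)(0.398)² = 0.3271 kg m^2; centre at d = 0.398 m, so the parallel axis theorem gives I = 0.3271 + (4.13)(0.398)² = 0.98131 kg m^2.
Point mass: I_cm = 0; centre at d = 0.398 + 0.398 = 0.796 m, so the parallel axis theorem gives I = 0 + (4.8)(0.796)² = 3.0414 kg m^2.
Thin rod: I_cm = (1/12)ML² = (1/12)(2.41)(1)² = 0.20083 kg m^2; centre at d = 0.398 + 0.398 + 0.5 = 1.296 m, so the parallel axis theorem gives I = 0.20083 + (2.41)(1.296)² = 4.2487 kg m^2.
Total I = 0.98131 + 3.0414 + 4.2487 = 8.2714 kg m^2.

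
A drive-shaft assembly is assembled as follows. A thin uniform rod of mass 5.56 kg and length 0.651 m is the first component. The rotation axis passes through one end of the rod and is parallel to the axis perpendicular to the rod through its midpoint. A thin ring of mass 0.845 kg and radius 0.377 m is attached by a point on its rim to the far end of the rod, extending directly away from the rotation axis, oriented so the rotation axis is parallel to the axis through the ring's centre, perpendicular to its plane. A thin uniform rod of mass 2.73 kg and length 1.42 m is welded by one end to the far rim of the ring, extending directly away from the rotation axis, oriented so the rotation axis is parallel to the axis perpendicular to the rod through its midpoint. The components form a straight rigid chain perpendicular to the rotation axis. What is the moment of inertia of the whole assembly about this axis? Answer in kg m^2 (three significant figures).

14.5

Thin rod: I_cm = (1/12)ML² = (1/12)(5.56)(0.651)² = 0.19636 kg m^2; centre at d = 0.3255 m, so I = I_cm + Md² gives I = 0.19636 + (5.56)(0.3255)² = 0.78544 kg m^2.
Thin ring: I_cm = MR² = (0.845)(0.377)² = 0.1201 kg m^2; centre at d = 0.3255 + 0.3255 + 0.377 = 1.028 m, so I = I_cm + Md² gives I = 0.1201 + (0.845)(1.028)² = 1.0131 kg m^2.
Thin rod: I_cm = (1/12)ML² = (1/12)(2.73)(1.42)² = 0.45873 kg m^2; centre at d = 0.3255 + 0.3255 + 0.377 + 0.377 + 0.71 = 2.115 m, so I = I_cm + Md² gives I = 0.45873 + (2.73)(2.115)² = 12.671 kg m^2.
Total I = 0.78544 + 1.0131 + 12.671 = 14.469 kg m^2.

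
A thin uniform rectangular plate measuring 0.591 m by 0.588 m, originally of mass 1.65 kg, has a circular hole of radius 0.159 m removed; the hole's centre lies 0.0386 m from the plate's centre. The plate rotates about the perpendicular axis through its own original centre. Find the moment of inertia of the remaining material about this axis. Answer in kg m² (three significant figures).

0.0902

Unpierced body about its centre: I₀ = (1/12)M(a²+b²) = (1/12)(1.65)[(0.591)² + (0.588)²] = 0.095566 kg m².
The removed disk has mass m = M·πr²/(ab) = (1.65)·π(0.159)²/(0.591·0.588) = 0.37711 kg (same uniform areal density).
Its moment of inertia about the rotation axis (parallel-axis theorem): I_hole = (1/2)mr² + md² = (1/2)(0.37711)(0.159)² + (0.37711)(0.0386)² = 0.0053287 kg m².
Treating the hole as negative mass, I = I₀ − I_hole = 0.095566 − 0.0053287 = 0.090237 kg m².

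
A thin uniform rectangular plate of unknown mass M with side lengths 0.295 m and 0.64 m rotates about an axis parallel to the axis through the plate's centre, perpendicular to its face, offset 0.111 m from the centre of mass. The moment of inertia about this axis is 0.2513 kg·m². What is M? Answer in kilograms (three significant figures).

I = I_cm + Md² = (1/12)M(a²+b²) + Md² = M·[0.0833333·[(0.295)² + (0.64)²] + (0.111)²] = M·0.053706.
So M = 0.2513 / 0.053706 = 4.6791 kg.

4.68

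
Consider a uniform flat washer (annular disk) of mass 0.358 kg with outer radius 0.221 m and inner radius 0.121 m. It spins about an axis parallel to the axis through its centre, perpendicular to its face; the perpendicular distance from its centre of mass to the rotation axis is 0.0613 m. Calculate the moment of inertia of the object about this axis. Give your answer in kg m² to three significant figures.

0.0127

I_cm = (1/2)M(R²+r²) = (1/2)(0.358)[(0.221)² + (0.121)²] = 0.011363 kg m²; centre at d = 0.0613 m, so the parallel axis theorem gives I = 0.011363 + (0.358)(0.0613)² = 0.012709 kg m².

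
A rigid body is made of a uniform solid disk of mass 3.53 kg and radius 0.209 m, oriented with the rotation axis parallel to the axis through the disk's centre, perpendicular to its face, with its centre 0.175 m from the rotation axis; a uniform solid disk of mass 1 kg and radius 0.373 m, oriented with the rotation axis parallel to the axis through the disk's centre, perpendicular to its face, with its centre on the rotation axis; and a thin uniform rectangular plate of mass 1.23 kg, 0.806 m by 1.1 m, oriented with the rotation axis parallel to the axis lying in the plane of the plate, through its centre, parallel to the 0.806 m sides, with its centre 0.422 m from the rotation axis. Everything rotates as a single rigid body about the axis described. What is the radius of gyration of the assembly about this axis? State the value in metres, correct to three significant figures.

0.322

Solid disk: I_cm = (1/2)MR² = (1/2)(3.53)(0.209)² = 0.077097 kg m^2; centre at d = 0.175 m, so the parallel axis theorem gives I = 0.077097 + (3.53)(0.175)² = 0.1852 kg m^2.
Solid disk: I_cm = (1/2)MR² = (1/2)(1)(0.373)² = 0.069565 kg m^2; axis through the centre, so I = 0.069565 kg m^2.
Rectangular plate: I_cm = (1/12)Mb² = (1/12)(1.23)(1.1)² = 0.12403 kg m^2; centre at d = 0.422 m, so the parallel axis theorem gives I = 0.12403 + (1.23)(0.422)² = 0.34307 kg m^2.
Total I = 0.59784 kg m^2; total mass M = 5.76 kg.
k = √(I/M) = √(0.59784/5.76) = 0.32217 m.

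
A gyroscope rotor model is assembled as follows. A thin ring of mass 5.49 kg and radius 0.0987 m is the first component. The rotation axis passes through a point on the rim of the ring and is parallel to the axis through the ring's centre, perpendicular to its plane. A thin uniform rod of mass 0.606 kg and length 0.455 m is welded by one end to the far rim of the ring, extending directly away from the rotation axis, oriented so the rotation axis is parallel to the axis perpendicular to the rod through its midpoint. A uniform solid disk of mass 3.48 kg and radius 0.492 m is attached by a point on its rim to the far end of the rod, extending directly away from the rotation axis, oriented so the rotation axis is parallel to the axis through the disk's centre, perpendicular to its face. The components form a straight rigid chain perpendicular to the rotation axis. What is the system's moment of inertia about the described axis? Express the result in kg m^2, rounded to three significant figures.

Thin ring: I_cm = MR² = (5.49)(0.0987)² = 0.053482 kg m^2; centre at d = 0.0987 m, so the parallel axis theorem gives I = 0.053482 + (5.49)(0.0987)² = 0.10696 kg m^2.
Thin rod: I_cm = (1/12)ML² = (1/12)(0.606)(0.455)² = 0.010455 kg m^2; centre at d = 0.0987 + 0.0987 + 0.2275 = 0.4249 m, so the parallel axis theorem gives I = 0.010455 + (0.606)(0.4249)² = 0.11986 kg m^2.
Solid disk: I_cm = (1/2)MR² = (1/2)(3.48)(0.492)² = 0.42119 kg m^2; centre at d = 0.0987 + 0.0987 + 0.2275 + 0.2275 + 0.492 = 1.1444 m, so the parallel axis theorem gives I = 0.42119 + (3.48)(1.1444)² = 4.9788 kg m^2.
Total I = 0.10696 + 0.11986 + 4.9788 = 5.2056 kg m^2.

5.21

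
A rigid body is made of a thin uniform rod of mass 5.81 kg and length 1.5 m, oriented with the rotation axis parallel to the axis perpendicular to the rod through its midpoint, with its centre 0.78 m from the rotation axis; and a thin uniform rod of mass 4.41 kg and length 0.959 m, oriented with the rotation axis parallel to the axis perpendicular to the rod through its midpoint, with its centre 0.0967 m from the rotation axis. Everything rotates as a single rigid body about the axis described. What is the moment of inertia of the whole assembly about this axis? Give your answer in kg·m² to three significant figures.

Thin rod: I_cm = (1/12)ML² = (1/12)(5.81)(1.5)² = 1.0894 kg·m²; centre at d = 0.78 m, so I = I_cm + Md² gives I = 1.0894 + (5.81)(0.78)² = 4.6242 kg·m².
Thin rod: I_cm = (1/12)ML² = (1/12)(4.41)(0.959)² = 0.33798 kg·m²; centre at d = 0.0967 m, so I = I_cm + Md² gives I = 0.33798 + (4.41)(0.0967)² = 0.37922 kg·m².
Total I = 4.6242 + 0.37922 = 5.0034 kg·m².

5.00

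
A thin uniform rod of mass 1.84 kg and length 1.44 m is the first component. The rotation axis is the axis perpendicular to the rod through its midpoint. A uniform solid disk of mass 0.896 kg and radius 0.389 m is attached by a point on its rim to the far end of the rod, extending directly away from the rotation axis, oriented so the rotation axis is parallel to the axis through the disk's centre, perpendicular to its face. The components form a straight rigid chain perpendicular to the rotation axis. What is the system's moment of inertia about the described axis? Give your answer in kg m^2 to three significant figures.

Thin rod: I_cm = (1/12)ML² = (1/12)(1.84)(1.44)² = 0.31795 kg m^2; axis through the centre, so I = 0.31795 kg m^2.
Solid disk: I_cm = (1/2)MR² = (1/2)(0.896)(0.389)² = 0.067792 kg m^2; centre at d = 0.72 + 0.389 = 1.109 m, so I = I_cm + Md² gives I = 0.067792 + (0.896)(1.109)² = 1.1698 kg m^2.
Total I = 0.31795 + 1.1698 = 1.4877 kg m^2.

1.49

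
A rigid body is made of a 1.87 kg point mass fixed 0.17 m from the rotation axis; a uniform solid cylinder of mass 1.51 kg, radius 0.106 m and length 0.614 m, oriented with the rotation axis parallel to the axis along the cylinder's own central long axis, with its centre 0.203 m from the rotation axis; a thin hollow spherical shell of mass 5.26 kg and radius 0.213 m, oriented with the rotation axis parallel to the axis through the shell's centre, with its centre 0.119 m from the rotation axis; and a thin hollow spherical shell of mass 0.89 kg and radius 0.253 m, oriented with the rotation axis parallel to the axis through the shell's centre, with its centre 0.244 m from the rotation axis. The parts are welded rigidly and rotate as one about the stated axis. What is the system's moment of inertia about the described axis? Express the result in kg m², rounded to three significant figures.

0.449

Point mass: I_cm = 0; centre at d = 0.17 m, so the parallel axis theorem gives I = 0 + (1.87)(0.17)² = 0.054043 kg m².
Solid cylinder: I_cm = (1/2)MR² = (1/2)(1.51)(0.106)² = 0.0084832 kg m²; centre at d = 0.203 m, so the parallel axis theorem gives I = 0.0084832 + (1.51)(0.203)² = 0.070709 kg m².
Spherical shell: I_cm = (2/3)MR² = (2/3)(5.26)(0.213)² = 0.15909 kg m²; centre at d = 0.119 m, so the parallel axis theorem gives I = 0.15909 + (5.26)(0.119)² = 0.23358 kg m².
Spherical shell: I_cm = (2/3)MR² = (2/3)(0.89)(0.253)² = 0.037979 kg m²; centre at d = 0.244 m, so the parallel axis theorem gives I = 0.037979 + (0.89)(0.244)² = 0.090966 kg m².
Total I = 0.054043 + 0.070709 + 0.23358 + 0.090966 = 0.4493 kg m².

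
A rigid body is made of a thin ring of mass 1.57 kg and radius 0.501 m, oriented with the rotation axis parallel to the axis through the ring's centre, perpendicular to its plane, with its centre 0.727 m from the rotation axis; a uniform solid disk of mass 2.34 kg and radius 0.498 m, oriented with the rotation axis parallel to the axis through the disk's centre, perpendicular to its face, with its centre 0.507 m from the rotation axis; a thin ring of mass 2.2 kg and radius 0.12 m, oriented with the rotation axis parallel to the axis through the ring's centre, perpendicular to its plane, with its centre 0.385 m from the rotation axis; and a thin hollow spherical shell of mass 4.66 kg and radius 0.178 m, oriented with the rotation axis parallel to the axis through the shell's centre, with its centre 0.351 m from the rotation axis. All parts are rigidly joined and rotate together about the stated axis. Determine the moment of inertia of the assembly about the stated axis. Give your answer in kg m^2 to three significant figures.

3.15

Thin ring: I_cm = MR² = (1.57)(0.501)² = 0.39407 kg m^2; centre at d = 0.727 m, so the parallel axis theorem gives I = 0.39407 + (1.57)(0.727)² = 1.2239 kg m^2.
Solid disk: I_cm = (1/2)MR² = (1/2)(2.34)(0.498)² = 0.29016 kg m^2; centre at d = 0.507 m, so the parallel axis theorem gives I = 0.29016 + (2.34)(0.507)² = 0.89166 kg m^2.
Thin ring: I_cm = MR² = (2.2)(0.12)² = 0.03168 kg m^2; centre at d = 0.385 m, so the parallel axis theorem gives I = 0.03168 + (2.2)(0.385)² = 0.35778 kg m^2.
Spherical shell: I_cm = (2/3)MR² = (2/3)(4.66)(0.178)² = 0.098432 kg m^2; centre at d = 0.351 m, so the parallel axis theorem gives I = 0.098432 + (4.66)(0.351)² = 0.67255 kg m^2.
Total I = 1.2239 + 0.89166 + 0.35778 + 0.67255 = 3.1458 kg m^2.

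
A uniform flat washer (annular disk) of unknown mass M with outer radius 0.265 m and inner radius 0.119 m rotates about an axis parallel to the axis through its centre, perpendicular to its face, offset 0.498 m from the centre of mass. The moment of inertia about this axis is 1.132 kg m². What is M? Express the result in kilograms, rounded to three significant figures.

I = I_cm + Md² = (1/2)M(R²+r²) + Md² = M·[0.5·[(0.265)² + (0.119)²] + (0.498)²] = M·0.2902.
So M = 1.132 / 0.2902 = 3.9008 kg.

3.90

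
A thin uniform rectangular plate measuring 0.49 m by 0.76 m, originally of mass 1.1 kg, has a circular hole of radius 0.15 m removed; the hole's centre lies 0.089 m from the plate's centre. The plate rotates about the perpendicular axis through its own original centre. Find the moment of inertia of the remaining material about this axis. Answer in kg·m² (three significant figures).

0.0710

Unpierced body about its centre: I₀ = (1/12)M(a²+b²) = (1/12)(1.1)[(0.49)² + (0.76)²] = 0.074956 kg·m².
The removed disk has mass m = M·πr²/(ab) = (1.1)·π(0.15)²/(0.49·0.76) = 0.20879 kg (same uniform areal density).
Its moment of inertia about the rotation axis (parallel-axis theorem): I_hole = (1/2)mr² + md² = (1/2)(0.20879)(0.15)² + (0.20879)(0.089)² = 0.0040028 kg·m².
Treating the hole as negative mass, I = I₀ − I_hole = 0.074956 − 0.0040028 = 0.070953 kg·m².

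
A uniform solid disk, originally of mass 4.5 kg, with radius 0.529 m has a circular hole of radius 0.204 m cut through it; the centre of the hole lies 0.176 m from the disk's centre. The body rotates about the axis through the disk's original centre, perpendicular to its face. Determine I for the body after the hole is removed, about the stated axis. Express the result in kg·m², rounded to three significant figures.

Unpierced body about its centre: I₀ = (1/2)MR² = (1/2)(4.5)(0.529)² = 0.62964 kg·m².
The removed disk has mass m = M·(r/R)² = (4.5)(0.204/0.529)² = 0.66921 kg (same uniform areal density).
Its moment of inertia about the rotation axis (parallel-axis theorem): I_hole = (1/2)mr² + md² = (1/2)(0.66921)(0.204)² + (0.66921)(0.176)² = 0.034654 kg·m².
Treating the hole as negative mass, I = I₀ − I_hole = 0.62964 − 0.034654 = 0.59499 kg·m².

0.595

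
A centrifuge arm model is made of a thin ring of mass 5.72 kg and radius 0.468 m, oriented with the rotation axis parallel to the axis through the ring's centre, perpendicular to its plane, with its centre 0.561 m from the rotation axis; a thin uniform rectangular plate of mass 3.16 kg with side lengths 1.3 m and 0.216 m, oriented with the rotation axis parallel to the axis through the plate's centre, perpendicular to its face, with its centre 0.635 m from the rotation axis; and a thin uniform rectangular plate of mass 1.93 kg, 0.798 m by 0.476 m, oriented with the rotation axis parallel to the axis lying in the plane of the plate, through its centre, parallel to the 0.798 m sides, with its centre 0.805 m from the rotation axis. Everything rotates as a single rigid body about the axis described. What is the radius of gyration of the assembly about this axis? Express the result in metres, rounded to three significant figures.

0.749

Thin ring: I_cm = MR² = (5.72)(0.468)² = 1.2528 kg·m²; centre at d = 0.561 m, so I = I_cm + Md² gives I = 1.2528 + (5.72)(0.561)² = 3.053 kg·m².
Rectangular plate: I_cm = (1/12)M(a²+b²) = (1/12)(3.16)[(1.3)² + (0.216)²] = 0.45732 kg·m²; centre at d = 0.635 m, so I = I_cm + Md² gives I = 0.45732 + (3.16)(0.635)² = 1.7315 kg·m².
Rectangular plate: I_cm = (1/12)Mb² = (1/12)(1.93)(0.476)² = 0.036441 kg·m²; centre at d = 0.805 m, so I = I_cm + Md² gives I = 0.036441 + (1.93)(0.805)² = 1.2871 kg·m².
Total I = 6.0717 kg·m²; total mass M = 10.81 kg.
k = √(I/M) = √(6.0717/10.81) = 0.74945 m.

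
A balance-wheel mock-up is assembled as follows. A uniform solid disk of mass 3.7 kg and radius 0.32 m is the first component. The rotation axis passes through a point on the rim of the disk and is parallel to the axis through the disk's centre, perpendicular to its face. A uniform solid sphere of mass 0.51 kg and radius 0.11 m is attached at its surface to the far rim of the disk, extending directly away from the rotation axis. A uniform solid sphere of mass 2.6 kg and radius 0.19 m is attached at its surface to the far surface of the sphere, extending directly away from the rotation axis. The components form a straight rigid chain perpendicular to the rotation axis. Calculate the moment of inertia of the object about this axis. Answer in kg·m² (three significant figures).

Solid disk: I_cm = (1/2)MR² = (1/2)(3.7)(0.32)² = 0.18944 kg·m²; centre at d = 0.32 m, so the parallel axis theorem gives I = 0.18944 + (3.7)(0.32)² = 0.56832 kg·m².
Solid sphere: I_cm = (2/5)MR² = (2/5)(0.51)(0.11)² = 0.0024684 kg·m²; centre at d = 0.32 + 0.32 + 0.11 = 0.75 m, so the parallel axis theorem gives I = 0.0024684 + (0.51)(0.75)² = 0.28934 kg·m².
Solid sphere: I_cm = (2/5)MR² = (2/5)(2.6)(0.19)² = 0.037544 kg·m²; centre at d = 0.32 + 0.32 + 0.11 + 0.11 + 0.19 = 1.05 m, so the parallel axis theorem gives I = 0.037544 + (2.6)(1.05)² = 2.904 kg·m².
Total I = 0.56832 + 0.28934 + 2.904 = 3.7617 kg·m².

3.76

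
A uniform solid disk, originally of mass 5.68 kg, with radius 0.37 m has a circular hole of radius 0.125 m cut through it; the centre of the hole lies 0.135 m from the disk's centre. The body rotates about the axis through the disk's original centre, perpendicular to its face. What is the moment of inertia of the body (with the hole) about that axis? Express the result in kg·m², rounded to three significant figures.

0.372

Unpierced body about its centre: I₀ = (1/2)MR² = (1/2)(5.68)(0.37)² = 0.3888 kg·m².
The removed disk has mass m = M·(r/R)² = (5.68)(0.125/0.37)² = 0.64828 kg (same uniform areal density).
Its moment of inertia about the rotation axis (parallel-axis theorem): I_hole = (1/2)mr² + md² = (1/2)(0.64828)(0.125)² + (0.64828)(0.135)² = 0.01688 kg·m².
Treating the hole as negative mass, I = I₀ − I_hole = 0.3888 − 0.01688 = 0.37192 kg·m².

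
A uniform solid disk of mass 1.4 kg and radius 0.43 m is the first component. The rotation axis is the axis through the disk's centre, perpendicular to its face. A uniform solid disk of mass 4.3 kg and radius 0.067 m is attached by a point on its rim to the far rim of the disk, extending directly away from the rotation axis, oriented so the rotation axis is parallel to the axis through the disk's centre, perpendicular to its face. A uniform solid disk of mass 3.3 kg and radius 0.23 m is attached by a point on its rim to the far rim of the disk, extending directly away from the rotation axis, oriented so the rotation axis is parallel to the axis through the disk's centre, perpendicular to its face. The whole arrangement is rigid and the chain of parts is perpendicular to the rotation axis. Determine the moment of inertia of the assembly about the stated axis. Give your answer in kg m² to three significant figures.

Solid disk: I_cm = (1/2)MR² = (1/2)(1.4)(0.43)² = 0.12943 kg m²; axis through the centre, so I = 0.12943 kg m².
Solid disk: I_cm = (1/2)MR² = (1/2)(4.3)(0.067)² = 0.0096514 kg m²; centre at d = 0.43 + 0.067 = 0.497 m, so I = I_cm + Md² gives I = 0.0096514 + (4.3)(0.497)² = 1.0718 kg m².
Solid disk: I_cm = (1/2)MR² = (1/2)(3.3)(0.23)² = 0.087285 kg m²; centre at d = 0.43 + 0.067 + 0.067 + 0.23 = 0.794 m, so I = I_cm + Md² gives I = 0.087285 + (3.3)(0.794)² = 2.1677 kg m².
Total I = 0.12943 + 1.0718 + 2.1677 = 3.3689 kg m².

3.37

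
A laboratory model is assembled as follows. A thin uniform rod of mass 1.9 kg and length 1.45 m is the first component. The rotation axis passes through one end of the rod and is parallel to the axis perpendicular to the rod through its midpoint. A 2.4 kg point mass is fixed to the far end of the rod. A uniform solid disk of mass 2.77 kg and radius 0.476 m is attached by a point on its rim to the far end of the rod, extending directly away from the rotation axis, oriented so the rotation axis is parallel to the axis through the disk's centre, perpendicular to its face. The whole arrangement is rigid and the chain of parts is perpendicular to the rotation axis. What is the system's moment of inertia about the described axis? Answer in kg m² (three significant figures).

17.0

Thin rod: I_cm = (1/12)ML² = (1/12)(1.9)(1.45)² = 0.3329 kg m²; centre at d = 0.725 m, so I = I_cm + Md² gives I = 0.3329 + (1.9)(0.725)² = 1.3316 kg m².
Point mass: I_cm = 0; centre at d = 0.725 + 0.725 = 1.45 m, so I = I_cm + Md² gives I = 0 + (2.4)(1.45)² = 5.046 kg m².
Solid disk: I_cm = (1/2)MR² = (1/2)(2.77)(0.476)² = 0.31381 kg m²; centre at d = 0.725 + 0.725 + 0.476 = 1.926 m, so I = I_cm + Md² gives I = 0.31381 + (2.77)(1.926)² = 10.589 kg m².
Total I = 1.3316 + 5.046 + 10.589 = 16.967 kg m².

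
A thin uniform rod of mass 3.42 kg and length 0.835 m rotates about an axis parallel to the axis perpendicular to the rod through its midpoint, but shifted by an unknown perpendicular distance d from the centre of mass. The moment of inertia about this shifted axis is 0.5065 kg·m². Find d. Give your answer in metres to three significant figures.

About the centre-of-mass axis, I_cm = (1/12)ML² = (1/12)(3.42)(0.835)² = 0.19871 kg·m².
Parallel axis theorem: I = I_cm + Md², so Md² = 0.5065 − 0.19871 = 0.30779 kg·m².
d = √(0.30779 / 3.42) = 0.3 m.

0.300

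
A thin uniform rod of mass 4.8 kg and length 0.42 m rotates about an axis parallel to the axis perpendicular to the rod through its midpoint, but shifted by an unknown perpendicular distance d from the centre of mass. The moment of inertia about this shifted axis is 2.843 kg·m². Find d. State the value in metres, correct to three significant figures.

0.760

About the centre-of-mass axis, I_cm = (1/12)ML² = (1/12)(4.8)(0.42)² = 0.07056 kg·m².
Parallel axis theorem: I = I_cm + Md², so Md² = 2.843 − 0.07056 = 2.7724 kg·m².
d = √(2.7724 / 4.8) = 0.75999 m.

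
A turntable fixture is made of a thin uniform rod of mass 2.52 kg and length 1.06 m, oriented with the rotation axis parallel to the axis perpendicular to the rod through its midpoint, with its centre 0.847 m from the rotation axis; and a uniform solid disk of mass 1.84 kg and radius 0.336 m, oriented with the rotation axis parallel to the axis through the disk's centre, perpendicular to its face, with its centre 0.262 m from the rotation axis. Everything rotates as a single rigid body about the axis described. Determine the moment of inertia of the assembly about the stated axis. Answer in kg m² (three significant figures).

2.27

Thin rod: I_cm = (1/12)ML² = (1/12)(2.52)(1.06)² = 0.23596 kg m²; centre at d = 0.847 m, so I = I_cm + Md² gives I = 0.23596 + (2.52)(0.847)² = 2.0438 kg m².
Solid disk: I_cm = (1/2)MR² = (1/2)(1.84)(0.336)² = 0.10386 kg m²; centre at d = 0.262 m, so I = I_cm + Md² gives I = 0.10386 + (1.84)(0.262)² = 0.23017 kg m².
Total I = 2.0438 + 0.23017 = 2.274 kg m².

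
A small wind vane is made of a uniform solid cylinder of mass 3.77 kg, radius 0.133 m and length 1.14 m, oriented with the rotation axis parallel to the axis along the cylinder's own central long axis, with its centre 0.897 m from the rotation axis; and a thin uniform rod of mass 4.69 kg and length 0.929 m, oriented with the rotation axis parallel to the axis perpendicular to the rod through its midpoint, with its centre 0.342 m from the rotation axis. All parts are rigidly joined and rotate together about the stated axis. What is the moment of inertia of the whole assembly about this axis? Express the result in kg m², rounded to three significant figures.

Solid cylinder: I_cm = (1/2)MR² = (1/2)(3.77)(0.133)² = 0.033344 kg m²; centre at d = 0.897 m, so the parallel axis theorem gives I = 0.033344 + (3.77)(0.897)² = 3.0667 kg m².
Thin rod: I_cm = (1/12)ML² = (1/12)(4.69)(0.929)² = 0.33731 kg m²; centre at d = 0.342 m, so the parallel axis theorem gives I = 0.33731 + (4.69)(0.342)² = 0.88587 kg m².
Total I = 3.0667 + 0.88587 = 3.9526 kg m².

3.95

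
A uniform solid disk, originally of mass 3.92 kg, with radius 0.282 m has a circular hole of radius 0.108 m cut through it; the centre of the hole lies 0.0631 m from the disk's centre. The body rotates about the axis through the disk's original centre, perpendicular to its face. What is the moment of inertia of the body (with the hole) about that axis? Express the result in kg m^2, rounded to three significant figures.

Unpierced body about its centre: I₀ = (1/2)MR² = (1/2)(3.92)(0.282)² = 0.15587 kg m^2.
The removed disk has mass m = M·(r/R)² = (3.92)(0.108/0.282)² = 0.57496 kg (same uniform areal density).
Its moment of inertia about the rotation axis (parallel-axis theorem): I_hole = (1/2)mr² + md² = (1/2)(0.57496)(0.108)² + (0.57496)(0.0631)² = 0.0056424 kg m^2.
Treating the hole as negative mass, I = I₀ − I_hole = 0.15587 − 0.0056424 = 0.15022 kg m^2.

0.150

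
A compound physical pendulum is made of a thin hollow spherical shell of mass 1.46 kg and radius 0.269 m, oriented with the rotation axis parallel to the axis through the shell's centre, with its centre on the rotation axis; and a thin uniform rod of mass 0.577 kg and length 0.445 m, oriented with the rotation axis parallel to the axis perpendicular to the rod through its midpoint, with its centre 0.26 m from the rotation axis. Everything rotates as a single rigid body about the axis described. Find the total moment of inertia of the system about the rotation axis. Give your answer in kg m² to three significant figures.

0.119

Spherical shell: I_cm = (2/3)MR² = (2/3)(1.46)(0.269)² = 0.070431 kg m²; axis through the centre, so I = 0.070431 kg m².
Thin rod: I_cm = (1/12)ML² = (1/12)(0.577)(0.445)² = 0.0095217 kg m²; centre at d = 0.26 m, so the parallel axis theorem gives I = 0.0095217 + (0.577)(0.26)² = 0.048527 kg m².
Total I = 0.070431 + 0.048527 = 0.11896 kg m².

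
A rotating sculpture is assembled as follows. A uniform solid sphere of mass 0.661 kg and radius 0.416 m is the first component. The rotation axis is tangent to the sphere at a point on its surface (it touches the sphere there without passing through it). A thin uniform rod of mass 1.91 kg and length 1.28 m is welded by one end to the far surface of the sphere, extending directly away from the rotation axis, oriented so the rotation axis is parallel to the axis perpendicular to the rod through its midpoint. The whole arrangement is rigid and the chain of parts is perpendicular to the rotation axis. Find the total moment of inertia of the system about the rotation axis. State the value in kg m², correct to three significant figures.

4.56

Solid sphere: I_cm = (2/5)MR² = (2/5)(0.661)(0.416)² = 0.045756 kg m²; centre at d = 0.416 m, so the parallel axis theorem gives I = 0.045756 + (0.661)(0.416)² = 0.16015 kg m².
Thin rod: I_cm = (1/12)ML² = (1/12)(1.91)(1.28)² = 0.26078 kg m²; centre at d = 0.416 + 0.416 + 0.64 = 1.472 m, so the parallel axis theorem gives I = 0.26078 + (1.91)(1.472)² = 4.3993 kg m².
Total I = 0.16015 + 4.3993 = 4.5595 kg m².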